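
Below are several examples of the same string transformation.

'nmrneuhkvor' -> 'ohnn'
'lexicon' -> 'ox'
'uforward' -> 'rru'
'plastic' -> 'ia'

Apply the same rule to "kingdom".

on

Each output is the input with this applied: reverse the string, then keep one character in every 3, starting at position 2 (positions 2nd, 5th, 8th, ...).
Applying both steps to "kingdom": "modgnik", then "on".
(Check on "lexicon": → "nocixel" → "ox" ✓)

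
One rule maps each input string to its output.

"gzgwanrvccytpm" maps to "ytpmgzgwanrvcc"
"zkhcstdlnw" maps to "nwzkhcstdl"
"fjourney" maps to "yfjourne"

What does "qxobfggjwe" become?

weqxobfggj

The rule is to move the first 3 characters to the end (rotate left by 3), then swap the front and back halves of the string.
Working it through for "qxobfggjwe": intermediate "bfggjweqxo", final "weqxobfggj".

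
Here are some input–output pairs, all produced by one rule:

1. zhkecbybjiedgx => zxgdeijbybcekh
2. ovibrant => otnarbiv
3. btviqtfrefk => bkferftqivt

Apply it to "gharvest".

The transformation: move the first character to the end, then reverse the string.
Working it through for "gharvest": intermediate "harvestg", final "gtsevrah".
(Check on "btviqtfrefk": → "tviqtfrefkb" → "bkferftqivt" ✓)

gtsevrah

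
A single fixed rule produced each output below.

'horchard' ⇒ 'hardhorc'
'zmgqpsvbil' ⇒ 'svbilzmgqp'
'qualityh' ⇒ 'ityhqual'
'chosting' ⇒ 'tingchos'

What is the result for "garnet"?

Each output is the input with this applied: swap the front and back halves of the string.
For "garnet" the result is "netgar".

netgar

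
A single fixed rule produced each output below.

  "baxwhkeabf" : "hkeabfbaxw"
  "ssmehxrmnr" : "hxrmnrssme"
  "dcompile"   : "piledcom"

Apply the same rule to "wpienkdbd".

In each case the input is transformed by: move the first 3 characters to the end (rotate left by 3), then move the first character to the end.
Applying both steps to "wpienkdbd": "enkdbdwpi", then "nkdbdwpie".

nkdbdwpie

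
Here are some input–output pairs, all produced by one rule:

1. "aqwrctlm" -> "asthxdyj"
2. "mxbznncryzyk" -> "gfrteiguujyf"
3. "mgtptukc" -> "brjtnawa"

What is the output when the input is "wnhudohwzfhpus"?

Looking at the pairs, the operation is to shift every letter 7 places forward in the alphabet (wrapping around), then move the last 3 characters to the front (rotate right by 3).
On "wnhudohwzfhpus": the first step gives "duobkvodgmowbz", and the second then gives "wbzduobkvodgmo".

wbzduobkvodgmo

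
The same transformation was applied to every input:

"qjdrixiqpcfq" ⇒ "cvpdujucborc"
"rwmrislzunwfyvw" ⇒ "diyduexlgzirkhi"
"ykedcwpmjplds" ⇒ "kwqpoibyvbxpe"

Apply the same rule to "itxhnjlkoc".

The pattern: shift every letter 12 places forward in the alphabet (wrapping around).
For "itxhnjlkoc" the result is "ufjtzvxwao".

ufjtzvxwao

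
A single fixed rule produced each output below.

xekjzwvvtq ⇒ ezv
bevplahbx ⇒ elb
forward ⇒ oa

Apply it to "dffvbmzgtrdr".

fbgd

What's happening: keep one character in every 3, starting at position 2 (positions 2nd, 5th, 8th, ...).
So "dffvbmzgtrdr" becomes "fbgd".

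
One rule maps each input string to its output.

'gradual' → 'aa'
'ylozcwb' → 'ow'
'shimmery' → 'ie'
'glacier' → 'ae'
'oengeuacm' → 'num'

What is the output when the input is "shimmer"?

ie

The transformation: keep one character in every 3, starting at position 3 (positions 3rd, 6th, 9th, ...).
Doing the same to "shimmer": "ie".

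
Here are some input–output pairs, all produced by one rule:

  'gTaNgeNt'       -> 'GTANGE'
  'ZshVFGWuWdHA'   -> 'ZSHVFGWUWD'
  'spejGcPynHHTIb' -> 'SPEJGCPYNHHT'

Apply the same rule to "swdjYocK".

SWDJYO

The transformation: delete the last 2 characters, then convert every letter to uppercase.
On "swdjYocK" that produces "SWDJYO".
(Check on "ZshVFGWuWdHA": → "ZshVFGWuWd" → "ZSHVFGWUWD" ✓)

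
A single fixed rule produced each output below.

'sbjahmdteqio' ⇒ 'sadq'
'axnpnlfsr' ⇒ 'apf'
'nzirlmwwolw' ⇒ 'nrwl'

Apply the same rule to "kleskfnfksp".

ksns

What's happening: keep one character in every 3, starting at position 1 (positions 1st, 4th, 7th, ...).
So "kleskfnfksp" becomes "ksns".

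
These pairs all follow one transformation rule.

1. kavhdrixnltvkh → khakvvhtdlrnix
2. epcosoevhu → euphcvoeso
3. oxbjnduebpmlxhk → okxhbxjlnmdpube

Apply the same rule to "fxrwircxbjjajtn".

fnxtrjwaijrjcbx

In each case the input is transformed by: take characters alternately from the front and the back (1st, last, 2nd, 2nd-last, ...).
For "fxrwircxbjjajtn" the result is "fnxtrjwaijrjcbx".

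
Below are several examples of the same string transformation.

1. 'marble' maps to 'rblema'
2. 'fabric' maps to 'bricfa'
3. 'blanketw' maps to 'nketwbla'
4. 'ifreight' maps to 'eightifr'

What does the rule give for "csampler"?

mplercsa

The transformation: swap the front and back halves of the string, then move the last character to the front.
Working it through for "csampler": intermediate "plercsam", final "mplercsa".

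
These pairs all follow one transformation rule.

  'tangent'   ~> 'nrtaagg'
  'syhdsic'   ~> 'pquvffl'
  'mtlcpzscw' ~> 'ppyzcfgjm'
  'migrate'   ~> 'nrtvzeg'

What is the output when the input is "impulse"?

Rule — sort the characters into alphabetical order, then shift every letter 13 places forward in the alphabet (wrapping around) — i.e. ROT13.
On "impulse": the first step gives "eilmpsu", and the second then gives "rvyzcfh".

rvyzcfh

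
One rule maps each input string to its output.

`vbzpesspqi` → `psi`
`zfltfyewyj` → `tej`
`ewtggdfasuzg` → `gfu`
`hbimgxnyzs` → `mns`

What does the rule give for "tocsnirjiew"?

sre

The rule is to delete the first 3 characters, then keep one character in every 3, starting at position 1 (positions 1st, 4th, 7th, ...).
Working it through for "tocsnirjiew": intermediate "snirjiew", final "sre".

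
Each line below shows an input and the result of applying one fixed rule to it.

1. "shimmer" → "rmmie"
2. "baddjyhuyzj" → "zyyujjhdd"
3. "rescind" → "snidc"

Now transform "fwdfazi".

zifda

In each case the input is transformed by: delete the first 2 characters, then sort the characters into reverse alphabetical order.
On "fwdfazi": the first step gives "dfazi", and the second then gives "zifda".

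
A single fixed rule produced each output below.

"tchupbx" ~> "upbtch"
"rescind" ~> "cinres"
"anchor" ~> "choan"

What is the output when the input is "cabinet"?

In each case the input is transformed by: delete the last character, then move the last 3 characters to the front (rotate right by 3).
"cabinet" → "inecab".

inecab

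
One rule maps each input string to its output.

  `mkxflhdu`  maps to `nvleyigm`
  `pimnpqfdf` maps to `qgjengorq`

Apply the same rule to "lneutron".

moopfsvu

What's happening: shift every letter 1 place forward in the alphabet (wrapping around), then take characters alternately from the front and the back (1st, last, 2nd, 2nd-last, ...).
For "lneutron", step one produces "mofvuspo"; step two turns that into "moopfsvu".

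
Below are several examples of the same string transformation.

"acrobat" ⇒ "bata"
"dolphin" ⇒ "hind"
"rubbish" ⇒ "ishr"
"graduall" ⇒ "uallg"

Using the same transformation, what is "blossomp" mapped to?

The pattern: move the first character to the end, then delete the first 3 characters.
"blossomp" → "sompb".

sompb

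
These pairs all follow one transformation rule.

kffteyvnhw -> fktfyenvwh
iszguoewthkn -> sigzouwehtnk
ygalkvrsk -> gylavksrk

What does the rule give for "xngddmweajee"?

nxdgmdewjaee

The pattern: swap each adjacent pair of characters (1↔2, 3↔4, ...).
Applying that to "xngddmweajee" gives "nxdgmdewjaee".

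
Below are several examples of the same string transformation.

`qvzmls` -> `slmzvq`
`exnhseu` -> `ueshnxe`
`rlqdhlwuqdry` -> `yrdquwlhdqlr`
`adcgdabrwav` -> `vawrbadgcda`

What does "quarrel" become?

Each output is the input with this applied: reverse the string.
Doing the same to "quarrel": "lerrauq".

lerrauq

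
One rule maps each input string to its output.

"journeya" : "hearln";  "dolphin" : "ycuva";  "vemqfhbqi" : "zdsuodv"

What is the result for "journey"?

hearl

Each output is the input with this applied: shift every letter 13 places forward in the alphabet (wrapping around) — i.e. ROT13, then delete the first 2 characters.
On "journey": the first step gives "wbhearl", and the second then gives "hearl".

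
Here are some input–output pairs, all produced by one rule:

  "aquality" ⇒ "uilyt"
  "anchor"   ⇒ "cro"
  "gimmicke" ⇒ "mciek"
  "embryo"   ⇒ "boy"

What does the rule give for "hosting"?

Rule — swap each adjacent pair of characters (1↔2, 3↔4, ...), then delete the first 3 characters.
Applying both steps to "hosting": "ohtsnig", then "snig".

snig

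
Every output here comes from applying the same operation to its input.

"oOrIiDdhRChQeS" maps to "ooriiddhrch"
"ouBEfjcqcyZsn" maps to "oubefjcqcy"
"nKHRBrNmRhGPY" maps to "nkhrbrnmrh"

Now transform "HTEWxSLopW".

Looking at the pairs, the operation is to delete the last 3 characters, then convert every letter to lowercase.
Applying both steps to "HTEWxSLopW": "HTEWxSL", then "htewxsl".

htewxsl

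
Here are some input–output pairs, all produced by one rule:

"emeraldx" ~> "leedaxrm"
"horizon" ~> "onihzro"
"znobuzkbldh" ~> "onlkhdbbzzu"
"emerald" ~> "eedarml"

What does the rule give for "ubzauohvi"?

Each output is the input with this applied: sort the characters into reverse alphabetical order, then move the first 3 characters to the end (rotate left by 3).
For "ubzauohvi", step one produces "zvuuoihba"; step two turns that into "uoihbazvu".

uoihbazvu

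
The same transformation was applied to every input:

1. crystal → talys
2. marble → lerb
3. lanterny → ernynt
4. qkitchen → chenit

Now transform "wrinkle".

What's happening: delete the first 2 characters, then move the first 2 characters to the end (rotate left by 2).
Applying both steps to "wrinkle": "inkle", then "klein".

klein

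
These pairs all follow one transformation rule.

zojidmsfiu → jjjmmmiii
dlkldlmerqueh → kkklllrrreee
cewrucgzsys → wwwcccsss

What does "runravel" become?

The transformation: keep one character in every 3, starting at position 3 (positions 3rd, 6th, 9th, ...), then repeat every character 3 times.
For "runravel", step one produces "nv"; step two turns that into "nnnvvv".

nnnvvv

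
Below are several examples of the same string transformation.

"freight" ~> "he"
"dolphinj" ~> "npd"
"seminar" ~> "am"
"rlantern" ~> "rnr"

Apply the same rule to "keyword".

Rule — reverse the string, then keep one character in every 3, starting at position 2 (positions 2nd, 5th, 8th, ...).
Working it through for "keyword": intermediate "drowyek", final "ry".

ry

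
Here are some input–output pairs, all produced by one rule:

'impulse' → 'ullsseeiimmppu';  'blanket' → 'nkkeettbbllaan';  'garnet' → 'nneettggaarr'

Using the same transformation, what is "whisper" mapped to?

The rule is to double every character, then swap the front and back halves of the string.
"whisper" → "wwhhiissppeerr" → "sppeerrwwhhiis".

sppeerrwwhhiis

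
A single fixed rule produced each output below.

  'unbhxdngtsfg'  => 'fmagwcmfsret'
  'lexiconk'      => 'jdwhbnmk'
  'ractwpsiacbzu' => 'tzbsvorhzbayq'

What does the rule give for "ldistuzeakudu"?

Looking at the pairs, the operation is to swap the first and last characters, then shift every letter 1 place backward in the alphabet (wrapping around).
"ldistuzeakudu" → "udistuzeakudl" → "tchrstydzjtck".

tchrstydzjtck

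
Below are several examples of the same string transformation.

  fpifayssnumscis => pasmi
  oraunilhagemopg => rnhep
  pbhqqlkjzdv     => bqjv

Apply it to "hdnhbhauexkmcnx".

The transformation: keep one character in every 3, starting at position 2 (positions 2nd, 5th, 8th, ...).
"hdnhbhauexkmcnx" → "dbukn".

dbukn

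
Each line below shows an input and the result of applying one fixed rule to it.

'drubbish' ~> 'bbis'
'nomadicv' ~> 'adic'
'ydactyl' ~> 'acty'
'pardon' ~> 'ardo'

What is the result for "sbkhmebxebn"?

The rule is to move the last character to the front, then keep only the last 4 characters.
On "sbkhmebxebn" that produces "bxeb".

bxeb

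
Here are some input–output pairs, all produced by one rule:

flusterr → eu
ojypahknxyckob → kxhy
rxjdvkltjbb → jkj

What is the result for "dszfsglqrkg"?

rgz

In each case the input is transformed by: reverse the string, then keep one character in every 3, starting at position 3 (positions 3rd, 6th, 9th, ...).
Applying that to "dszfsglqrkg" gives "rgz".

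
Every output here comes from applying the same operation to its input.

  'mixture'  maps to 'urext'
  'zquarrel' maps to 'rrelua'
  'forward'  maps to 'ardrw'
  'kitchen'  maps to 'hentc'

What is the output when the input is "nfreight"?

ightre

The transformation: delete the first 2 characters, then move the first 2 characters to the end (rotate left by 2).
For "nfreight", step one produces "reight"; step two turns that into "ightre".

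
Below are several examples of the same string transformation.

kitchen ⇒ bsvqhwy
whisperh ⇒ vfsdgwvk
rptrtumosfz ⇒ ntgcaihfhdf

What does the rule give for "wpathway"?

The rule is to shift every letter 12 places backward in the alphabet (wrapping around), then reverse the string.
"wpathway" → "kdohvkom" → "mokvhodk".
(Check on "rptrtumosfz": → "fdhfhiacgtn" → "ntgcaihfhdf" ✓)

mokvhodk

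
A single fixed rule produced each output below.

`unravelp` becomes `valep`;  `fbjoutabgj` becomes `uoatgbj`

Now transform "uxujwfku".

wjkfu

The transformation: delete the first 3 characters, then swap each adjacent pair of characters (1↔2, 3↔4, ...).
Applying that to "uxujwfku" gives "wjkfu".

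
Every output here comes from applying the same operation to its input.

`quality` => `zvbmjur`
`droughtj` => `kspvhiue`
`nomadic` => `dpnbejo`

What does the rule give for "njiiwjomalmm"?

What's happening: swap the first and last characters, then shift every letter 1 place forward in the alphabet (wrapping around).
Working it through for "njiiwjomalmm": intermediate "mjiiwjomalmn", final "nkjjxkpnbmno".

nkjjxkpnbmno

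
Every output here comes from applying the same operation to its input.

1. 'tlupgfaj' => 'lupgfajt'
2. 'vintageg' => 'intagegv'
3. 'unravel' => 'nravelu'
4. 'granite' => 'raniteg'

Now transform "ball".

allb

In each case the input is transformed by: move the first character to the end.
Doing the same to "ball": "allb".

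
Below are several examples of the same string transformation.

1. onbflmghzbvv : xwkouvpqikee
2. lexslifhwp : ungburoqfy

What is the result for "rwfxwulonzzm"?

Each output is the input with this applied: shift every letter 9 places forward in the alphabet (wrapping around).
On "rwfxwulonzzm" that produces "afogfduxwiiv".

afogfduxwiiv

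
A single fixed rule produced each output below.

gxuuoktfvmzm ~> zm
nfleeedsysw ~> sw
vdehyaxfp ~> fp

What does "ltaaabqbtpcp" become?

Each output is the input with this applied: keep only the last 2 characters.
Doing the same to "ltaaabqbtpcp": "cp".

cp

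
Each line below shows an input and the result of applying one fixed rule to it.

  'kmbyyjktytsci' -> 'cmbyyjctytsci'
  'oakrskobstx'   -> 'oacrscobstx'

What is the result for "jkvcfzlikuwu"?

jcvcfzlicuwu

What's happening: replace every "k" with "c".
Applying that to "jkvcfzlikuwu" gives "jcvcfzlicuwu".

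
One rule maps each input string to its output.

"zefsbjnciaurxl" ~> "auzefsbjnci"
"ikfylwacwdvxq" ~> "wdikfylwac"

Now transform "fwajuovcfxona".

Looking at the pairs, the operation is to delete the last 3 characters, then move the last 2 characters to the front (rotate right by 2).
Applying both steps to "fwajuovcfxona": "fwajuovcfx", then "fxfwajuovc".

fxfwajuovc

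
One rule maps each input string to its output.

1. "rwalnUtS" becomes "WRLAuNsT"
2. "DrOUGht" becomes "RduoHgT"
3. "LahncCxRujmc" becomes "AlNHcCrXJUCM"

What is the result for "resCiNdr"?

In each case the input is transformed by: flip the case of every letter, then swap each adjacent pair of characters (1↔2, 3↔4, ...).
Applying that to "resCiNdr" gives "ERcSnIRD".

ERcSnIRD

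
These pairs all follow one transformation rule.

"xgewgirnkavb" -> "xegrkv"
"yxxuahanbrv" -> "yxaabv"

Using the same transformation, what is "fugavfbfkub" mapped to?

fgvbkb

What's happening: keep every other character starting from the first (positions 1st, 3rd, 5th, ...).
"fugavfbfkub" → "fgvbkb".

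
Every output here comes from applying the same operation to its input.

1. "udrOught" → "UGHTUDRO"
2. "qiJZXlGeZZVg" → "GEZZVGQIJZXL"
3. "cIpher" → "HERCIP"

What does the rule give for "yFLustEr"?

The transformation: swap the front and back halves of the string, then convert every letter to uppercase.
For "yFLustEr", step one produces "stEryFLu"; step two turns that into "STERYFLU".

STERYFLU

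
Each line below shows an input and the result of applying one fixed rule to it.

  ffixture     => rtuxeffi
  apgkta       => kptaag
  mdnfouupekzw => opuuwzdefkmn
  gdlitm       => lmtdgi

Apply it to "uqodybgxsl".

Looking at the pairs, the operation is to sort the characters into alphabetical order, then swap the front and back halves of the string.
Working it through for "uqodybgxsl": intermediate "bdgloqsuxy", final "qsuxybdglo".

qsuxybdglo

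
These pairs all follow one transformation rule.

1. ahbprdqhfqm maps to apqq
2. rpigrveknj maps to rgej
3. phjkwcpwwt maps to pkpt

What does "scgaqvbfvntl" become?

sabn

In each case the input is transformed by: keep one character in every 3, starting at position 1 (positions 1st, 4th, 7th, ...).
For "scgaqvbfvntl" the result is "sabn".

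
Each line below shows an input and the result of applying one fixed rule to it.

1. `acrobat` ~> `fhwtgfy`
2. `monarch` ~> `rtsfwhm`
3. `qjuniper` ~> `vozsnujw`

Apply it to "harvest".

mfwajxy

Each output is the input with this applied: shift every letter 5 places forward in the alphabet (wrapping around).
So "harvest" becomes "mfwajxy".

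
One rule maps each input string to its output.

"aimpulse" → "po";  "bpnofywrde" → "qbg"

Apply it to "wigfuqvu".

jt

The pattern: shift every letter 3 places forward in the alphabet (wrapping around), then keep one character in every 3, starting at position 3 (positions 3rd, 6th, 9th, ...).
"wigfuqvu" → "zljixtyx" → "jt".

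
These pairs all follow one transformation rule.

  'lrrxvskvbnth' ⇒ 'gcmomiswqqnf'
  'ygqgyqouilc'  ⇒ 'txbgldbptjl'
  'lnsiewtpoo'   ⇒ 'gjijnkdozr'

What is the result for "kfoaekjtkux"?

fsapjfvozef

The pattern: take characters alternately from the front and the back (1st, last, 2nd, 2nd-last, ...), then shift every letter 5 places backward in the alphabet (wrapping around).
Working it through for "kfoaekjtkux": intermediate "kxfuokatejk", final "fsapjfvozef".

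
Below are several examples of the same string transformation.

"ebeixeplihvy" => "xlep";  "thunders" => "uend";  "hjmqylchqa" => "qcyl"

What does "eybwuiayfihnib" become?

ifay

Rule — take characters alternately from the front and the back (1st, last, 2nd, 2nd-last, ...), then keep only the last 4 characters.
For "eybwuiayfihnib", step one produces "ebyibnwhuiifay"; step two turns that into "ifay".
(Check on "thunders": → "tshruend" → "uend" ✓)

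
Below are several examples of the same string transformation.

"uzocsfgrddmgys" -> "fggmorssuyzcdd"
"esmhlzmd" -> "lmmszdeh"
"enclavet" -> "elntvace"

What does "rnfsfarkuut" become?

knrrstuuaff

Looking at the pairs, the operation is to sort the characters into alphabetical order, then move the first 3 characters to the end (rotate left by 3).
For "rnfsfarkuut", step one produces "affknrrstuu"; step two turns that into "knrrstuuaff".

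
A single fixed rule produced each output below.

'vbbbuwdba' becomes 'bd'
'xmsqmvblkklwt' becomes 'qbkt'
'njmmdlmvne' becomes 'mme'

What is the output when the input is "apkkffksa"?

kk

The rule is to delete the first character, then keep one character in every 3, starting at position 3 (positions 3rd, 6th, 9th, ...).
Working it through for "apkkffksa": intermediate "pkkffksa", final "kk".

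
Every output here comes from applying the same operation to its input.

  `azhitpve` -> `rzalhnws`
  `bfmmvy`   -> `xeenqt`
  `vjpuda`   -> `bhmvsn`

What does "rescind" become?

Rule — move the first character to the end, then shift every letter 8 places backward in the alphabet (wrapping around).
On "rescind" that produces "wkuafvj".

wkuafvj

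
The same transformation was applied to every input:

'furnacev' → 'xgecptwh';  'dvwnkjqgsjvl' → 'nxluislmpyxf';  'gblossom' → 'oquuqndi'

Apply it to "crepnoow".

Each output is the input with this applied: shift every letter 2 places forward in the alphabet (wrapping around), then reverse the string.
For "crepnoow", step one produces "etgrpqqy"; step two turns that into "yqqprgte".

yqqprgte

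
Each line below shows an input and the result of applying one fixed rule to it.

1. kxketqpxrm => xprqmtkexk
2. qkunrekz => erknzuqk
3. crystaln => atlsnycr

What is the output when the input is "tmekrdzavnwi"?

nvwaiztdmrek

What's happening: move the last 3 characters to the front (rotate right by 3), then take characters alternately from the front and the back (1st, last, 2nd, 2nd-last, ...).
On "tmekrdzavnwi": the first step gives "nwitmekrdzav", and the second then gives "nvwaiztdmrek".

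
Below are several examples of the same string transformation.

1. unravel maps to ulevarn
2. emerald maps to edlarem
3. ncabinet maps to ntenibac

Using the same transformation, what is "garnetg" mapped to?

The rule is to move the first character to the end, then reverse the string.
Starting from "garnetg": after the first operation, "arnetgg"; after the second, "ggtenra".

ggtenra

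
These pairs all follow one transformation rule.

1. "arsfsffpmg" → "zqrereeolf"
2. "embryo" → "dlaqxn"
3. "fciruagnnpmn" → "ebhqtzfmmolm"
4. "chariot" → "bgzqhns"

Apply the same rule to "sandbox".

The transformation: shift every letter 1 place backward in the alphabet (wrapping around).
For "sandbox" the result is "rzmcanw".

rzmcanw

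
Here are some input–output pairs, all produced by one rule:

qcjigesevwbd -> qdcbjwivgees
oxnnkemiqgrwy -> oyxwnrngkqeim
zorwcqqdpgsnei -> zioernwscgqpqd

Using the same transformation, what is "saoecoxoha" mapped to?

saahooexco

Looking at the pairs, the operation is to take characters alternately from the front and the back (1st, last, 2nd, 2nd-last, ...).
So "saoecoxoha" becomes "saahooexco".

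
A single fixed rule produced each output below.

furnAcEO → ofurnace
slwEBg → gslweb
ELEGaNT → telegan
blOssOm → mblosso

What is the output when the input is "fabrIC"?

In each case the input is transformed by: move the last character to the front, then convert every letter to lowercase.
For "fabrIC", step one produces "CfabrI"; step two turns that into "cfabri".

cfabri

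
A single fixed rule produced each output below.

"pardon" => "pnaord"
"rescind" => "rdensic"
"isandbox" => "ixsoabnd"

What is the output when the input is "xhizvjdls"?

The rule is to take characters alternately from the front and the back (1st, last, 2nd, 2nd-last, ...).
"xhizvjdls" → "xshlidzjv".

xshlidzjv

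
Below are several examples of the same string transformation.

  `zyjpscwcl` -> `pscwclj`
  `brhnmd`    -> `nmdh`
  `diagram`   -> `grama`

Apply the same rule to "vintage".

tagen

The rule is to delete the first 2 characters, then move the first character to the end.
"vintage" → "ntage" → "tagen".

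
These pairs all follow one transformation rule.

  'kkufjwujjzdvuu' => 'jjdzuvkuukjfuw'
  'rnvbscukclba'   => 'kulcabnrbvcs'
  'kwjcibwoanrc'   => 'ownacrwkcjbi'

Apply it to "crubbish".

ibhsrcbu

Each output is the input with this applied: swap the front and back halves of the string, then swap each adjacent pair of characters (1↔2, 3↔4, ...).
Applying both steps to "crubbish": "bishcrub", then "ibhsrcbu".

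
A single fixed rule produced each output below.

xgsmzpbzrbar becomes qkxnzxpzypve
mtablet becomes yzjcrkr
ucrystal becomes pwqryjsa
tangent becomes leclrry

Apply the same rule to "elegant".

ceylrcj

The transformation: move the first 2 characters to the end (rotate left by 2), then shift every letter 2 places backward in the alphabet (wrapping around).
"elegant" → "ceylrcj".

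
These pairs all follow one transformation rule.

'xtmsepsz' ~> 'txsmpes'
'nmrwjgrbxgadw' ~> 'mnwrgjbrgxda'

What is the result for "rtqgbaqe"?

Looking at the pairs, the operation is to delete the last character, then swap each adjacent pair of characters (1↔2, 3↔4, ...).
On "rtqgbaqe": the first step gives "rtqgbaq", and the second then gives "trgqabq".

trgqabq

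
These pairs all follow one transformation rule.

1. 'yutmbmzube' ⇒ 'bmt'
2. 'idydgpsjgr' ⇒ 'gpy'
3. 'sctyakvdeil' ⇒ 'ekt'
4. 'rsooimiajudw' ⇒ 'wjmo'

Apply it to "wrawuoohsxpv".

What's happening: keep one character in every 3, starting at position 3 (positions 3rd, 6th, 9th, ...), then reverse the string.
"wrawuoohsxpv" → "vsoa".

vsoa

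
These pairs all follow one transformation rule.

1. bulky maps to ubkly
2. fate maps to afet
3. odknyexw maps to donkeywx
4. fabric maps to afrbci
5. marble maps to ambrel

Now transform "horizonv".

Looking at the pairs, the operation is to swap each adjacent pair of characters (1↔2, 3↔4, ...).
Doing the same to "horizonv": "ohirozvn".

ohirozvn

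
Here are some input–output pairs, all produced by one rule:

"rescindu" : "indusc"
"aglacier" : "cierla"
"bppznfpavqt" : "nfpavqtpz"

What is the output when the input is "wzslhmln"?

hmlnsl

Each output is the input with this applied: delete the first 2 characters, then move the first 2 characters to the end (rotate left by 2).
Starting from "wzslhmln": after the first operation, "slhmln"; after the second, "hmlnsl".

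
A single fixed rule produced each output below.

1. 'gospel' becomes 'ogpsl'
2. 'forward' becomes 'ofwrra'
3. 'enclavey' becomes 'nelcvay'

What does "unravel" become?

nuarev

The transformation: swap each adjacent pair of characters (1↔2, 3↔4, ...), then delete the last character.
Starting from "unravel": after the first operation, "nuarevl"; after the second, "nuarev".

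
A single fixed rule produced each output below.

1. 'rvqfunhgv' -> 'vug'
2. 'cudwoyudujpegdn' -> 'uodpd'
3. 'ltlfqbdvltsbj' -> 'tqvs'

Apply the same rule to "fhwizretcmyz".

hzty

The pattern: keep one character in every 3, starting at position 2 (positions 2nd, 5th, 8th, ...).
"fhwizretcmyz" → "hzty".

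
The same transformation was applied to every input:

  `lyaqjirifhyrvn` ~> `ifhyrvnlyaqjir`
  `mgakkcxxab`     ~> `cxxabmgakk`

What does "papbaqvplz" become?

The rule is to swap the front and back halves of the string.
For "papbaqvplz" the result is "qvplzpapba".

qvplzpapba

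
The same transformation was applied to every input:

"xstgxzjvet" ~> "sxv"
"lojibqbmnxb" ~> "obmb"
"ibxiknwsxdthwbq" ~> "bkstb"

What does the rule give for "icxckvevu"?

ckv

Looking at the pairs, the operation is to keep one character in every 3, starting at position 2 (positions 2nd, 5th, 8th, ...).
Doing the same to "icxckvevu": "ckv".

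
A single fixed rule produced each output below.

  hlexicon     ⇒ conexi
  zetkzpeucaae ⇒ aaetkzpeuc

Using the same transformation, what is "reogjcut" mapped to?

The transformation: delete the first 2 characters, then move the last 3 characters to the front (rotate right by 3).
For "reogjcut", step one produces "ogjcut"; step two turns that into "cutogj".

cutogj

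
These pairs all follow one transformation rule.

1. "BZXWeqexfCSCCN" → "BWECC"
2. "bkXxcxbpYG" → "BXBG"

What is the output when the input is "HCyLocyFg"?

Looking at the pairs, the operation is to keep one character in every 3, starting at position 1 (positions 1st, 4th, 7th, ...), then convert every letter to uppercase.
On "HCyLocyFg": the first step gives "HLy", and the second then gives "HLY".

HLY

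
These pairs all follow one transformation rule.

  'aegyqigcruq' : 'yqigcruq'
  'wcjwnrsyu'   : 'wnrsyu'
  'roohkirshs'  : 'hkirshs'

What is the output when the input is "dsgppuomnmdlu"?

ppuomnmdlu

The rule is to delete the first 3 characters.
On "dsgppuomnmdlu" that produces "ppuomnmdlu".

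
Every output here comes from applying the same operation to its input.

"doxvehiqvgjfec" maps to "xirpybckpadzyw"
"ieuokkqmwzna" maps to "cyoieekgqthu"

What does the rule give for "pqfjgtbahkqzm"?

jkzdanvubektg

The transformation: shift every letter 6 places backward in the alphabet (wrapping around).
"pqfjgtbahkqzm" → "jkzdanvubektg".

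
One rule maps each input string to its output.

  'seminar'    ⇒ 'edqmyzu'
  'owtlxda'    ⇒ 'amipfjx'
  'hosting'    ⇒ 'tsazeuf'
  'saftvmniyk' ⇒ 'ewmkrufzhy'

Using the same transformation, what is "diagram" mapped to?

pyummds

Each output is the input with this applied: take characters alternately from the front and the back (1st, last, 2nd, 2nd-last, ...), then shift every letter 12 places forward in the alphabet (wrapping around).
Starting from "diagram": after the first operation, "dmiaarg"; after the second, "pyummds".
(Check on "owtlxda": → "oawdtxl" → "amipfjx" ✓)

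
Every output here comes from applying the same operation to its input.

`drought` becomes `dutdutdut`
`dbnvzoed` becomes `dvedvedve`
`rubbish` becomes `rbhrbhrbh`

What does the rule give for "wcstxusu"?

The rule is to keep one character in every 3, starting at position 1 (positions 1st, 4th, 7th, ...), then write the whole string 3 times in a row.
"wcstxusu" → "wts" → "wtswtswts".

wtswtswts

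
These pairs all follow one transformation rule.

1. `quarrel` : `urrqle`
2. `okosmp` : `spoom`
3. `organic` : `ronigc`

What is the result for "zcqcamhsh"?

zsqmhhcc

Each output is the input with this applied: sort the characters into reverse alphabetical order, then delete the last character.
Working it through for "zcqcamhsh": intermediate "zsqmhhcca", final "zsqmhhcc".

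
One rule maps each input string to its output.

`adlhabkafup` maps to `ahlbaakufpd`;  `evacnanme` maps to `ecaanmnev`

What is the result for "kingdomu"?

The rule is to swap each adjacent pair of characters (1↔2, 3↔4, ...), then move the first character to the end.
Applying both steps to "kingdomu": "ikgnodum", then "kgnodumi".

kgnodumi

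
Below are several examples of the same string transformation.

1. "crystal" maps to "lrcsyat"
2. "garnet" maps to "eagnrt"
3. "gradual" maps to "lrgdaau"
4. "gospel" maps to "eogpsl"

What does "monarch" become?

What's happening: swap each adjacent pair of characters (1↔2, 3↔4, ...), then move the last character to the front.
Starting from "monarch": after the first operation, "omancrh"; after the second, "homancr".
(Check on "crystal": → "rcsyatl" → "lrcsyat" ✓)

homancr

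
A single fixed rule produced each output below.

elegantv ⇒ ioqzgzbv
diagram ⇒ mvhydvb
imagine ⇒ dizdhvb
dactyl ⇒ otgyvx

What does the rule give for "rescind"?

In each case the input is transformed by: shift every letter 5 places backward in the alphabet (wrapping around), then move the last 3 characters to the front (rotate right by 3).
Applying both steps to "rescind": "mznxdiy", then "diymznx".

diymznx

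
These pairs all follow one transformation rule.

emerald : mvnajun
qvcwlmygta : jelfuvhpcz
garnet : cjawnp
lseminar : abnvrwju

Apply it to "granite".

najwrcp

The rule is to shift every letter 9 places forward in the alphabet (wrapping around), then swap the first and last characters.
For "granite", step one produces "pajwrcn"; step two turns that into "najwrcp".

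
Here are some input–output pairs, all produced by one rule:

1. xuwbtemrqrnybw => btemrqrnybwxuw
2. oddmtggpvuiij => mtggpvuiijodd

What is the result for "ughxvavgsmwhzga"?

xvavgsmwhzgaugh

The pattern: move the first 3 characters to the end (rotate left by 3).
So "ughxvavgsmwhzga" becomes "xvavgsmwhzgaugh".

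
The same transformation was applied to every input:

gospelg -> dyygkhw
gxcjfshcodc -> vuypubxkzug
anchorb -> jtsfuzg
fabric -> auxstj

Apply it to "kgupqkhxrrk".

jccymhiczpj

The pattern: shift every letter 8 places backward in the alphabet (wrapping around), then move the last 2 characters to the front (rotate right by 2).
On "kgupqkhxrrk": the first step gives "cymhiczpjjc", and the second then gives "jccymhiczpj".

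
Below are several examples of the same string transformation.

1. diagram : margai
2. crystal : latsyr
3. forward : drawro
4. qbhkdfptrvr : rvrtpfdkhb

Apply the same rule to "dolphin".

nihplo

Rule — delete the first character, then reverse the string.
Working it through for "dolphin": intermediate "olphin", final "nihplo".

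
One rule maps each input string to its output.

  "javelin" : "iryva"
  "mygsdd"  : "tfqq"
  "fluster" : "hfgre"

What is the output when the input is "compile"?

zcvyr

In each case the input is transformed by: shift every letter 13 places forward in the alphabet (wrapping around) — i.e. ROT13, then delete the first 2 characters.
For "compile" the result is "zcvyr".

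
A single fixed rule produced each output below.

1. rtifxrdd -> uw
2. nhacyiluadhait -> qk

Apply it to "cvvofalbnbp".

The pattern: shift every letter 3 places forward in the alphabet (wrapping around), then keep only the first 2 characters.
Starting from "cvvofalbnbp": after the first operation, "fyyridoeqes"; after the second, "fy".

fy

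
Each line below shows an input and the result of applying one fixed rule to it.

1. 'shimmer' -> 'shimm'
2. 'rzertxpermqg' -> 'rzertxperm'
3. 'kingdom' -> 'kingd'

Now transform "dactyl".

dact

The pattern: delete the last 2 characters.
So "dactyl" becomes "dact".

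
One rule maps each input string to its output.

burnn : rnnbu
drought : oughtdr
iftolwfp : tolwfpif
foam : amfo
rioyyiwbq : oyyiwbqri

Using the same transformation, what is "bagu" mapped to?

guba

Each output is the input with this applied: move the first 2 characters to the end (rotate left by 2).
Doing the same to "bagu": "guba".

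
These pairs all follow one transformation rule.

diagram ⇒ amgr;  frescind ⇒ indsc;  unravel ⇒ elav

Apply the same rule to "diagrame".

What's happening: delete the first 3 characters, then move the first 2 characters to the end (rotate left by 2).
Working it through for "diagrame": intermediate "grame", final "amegr".
(Check on "frescind": → "scind" → "indsc" ✓)

amegr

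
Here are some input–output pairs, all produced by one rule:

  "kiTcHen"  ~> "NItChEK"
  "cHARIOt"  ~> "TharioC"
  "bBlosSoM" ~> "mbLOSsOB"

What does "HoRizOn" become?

NOrIZoh

Rule — flip the case of every letter, then swap the first and last characters.
For "HoRizOn", step one produces "hOrIZoN"; step two turns that into "NOrIZoh".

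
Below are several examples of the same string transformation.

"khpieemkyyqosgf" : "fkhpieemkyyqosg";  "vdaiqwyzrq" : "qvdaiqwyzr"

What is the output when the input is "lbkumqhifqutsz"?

Looking at the pairs, the operation is to move the last character to the front.
On "lbkumqhifqutsz" that produces "zlbkumqhifquts".

zlbkumqhifquts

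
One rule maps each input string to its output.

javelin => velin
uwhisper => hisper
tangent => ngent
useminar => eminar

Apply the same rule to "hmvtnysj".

vtnysj

Looking at the pairs, the operation is to delete the first 2 characters.
"hmvtnysj" → "vtnysj".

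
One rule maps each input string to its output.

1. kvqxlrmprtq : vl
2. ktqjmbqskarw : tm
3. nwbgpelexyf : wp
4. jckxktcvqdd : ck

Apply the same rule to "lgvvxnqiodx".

gx

What's happening: keep one character in every 3, starting at position 2 (positions 2nd, 5th, 8th, ...), then delete the last 2 characters.
For "lgvvxnqiodx", step one produces "gxix"; step two turns that into "gx".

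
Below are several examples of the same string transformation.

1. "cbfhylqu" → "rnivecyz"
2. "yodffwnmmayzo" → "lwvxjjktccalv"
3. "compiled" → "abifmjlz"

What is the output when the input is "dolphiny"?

vkfemila

What's happening: shift every letter 3 places backward in the alphabet (wrapping around), then reverse the string.
Applying both steps to "dolphiny": "alimefkv", then "vkfemila".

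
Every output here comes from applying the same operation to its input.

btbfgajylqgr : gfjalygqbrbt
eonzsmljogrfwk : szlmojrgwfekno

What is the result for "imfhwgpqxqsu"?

whpgxqsqiufm

The rule is to move the first 3 characters to the end (rotate left by 3), then swap each adjacent pair of characters (1↔2, 3↔4, ...).
"imfhwgpqxqsu" → "whpgxqsqiufm".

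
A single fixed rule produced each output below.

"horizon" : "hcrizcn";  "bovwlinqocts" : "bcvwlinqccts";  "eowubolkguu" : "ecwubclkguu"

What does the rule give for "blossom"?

blcsscm

The transformation: replace every "o" with "c".
So "blossom" becomes "blcsscm".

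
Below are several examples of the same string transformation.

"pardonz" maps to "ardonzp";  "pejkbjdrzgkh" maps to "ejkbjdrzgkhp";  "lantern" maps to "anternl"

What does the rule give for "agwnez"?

gwneza

The pattern: move the first character to the end.
On "agwnez" that produces "gwneza".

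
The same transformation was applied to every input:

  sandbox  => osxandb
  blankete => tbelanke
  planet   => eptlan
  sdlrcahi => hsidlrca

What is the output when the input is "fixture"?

rfeixtu

Each output is the input with this applied: swap the first and last characters, then move the last 2 characters to the front (rotate right by 2).
Starting from "fixture": after the first operation, "eixturf"; after the second, "rfeixtu".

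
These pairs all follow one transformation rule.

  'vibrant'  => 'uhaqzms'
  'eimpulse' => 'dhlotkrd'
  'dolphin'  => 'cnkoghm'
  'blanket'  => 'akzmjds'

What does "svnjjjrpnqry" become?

rumiiiqompqx

In each case the input is transformed by: shift every letter 1 place backward in the alphabet (wrapping around).
So "svnjjjrpnqry" becomes "rumiiiqompqx".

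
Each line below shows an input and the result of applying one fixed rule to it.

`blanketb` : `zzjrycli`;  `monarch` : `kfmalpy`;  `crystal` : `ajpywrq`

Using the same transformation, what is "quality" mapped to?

The rule is to shift every letter 2 places backward in the alphabet (wrapping around), then take characters alternately from the front and the back (1st, last, 2nd, 2nd-last, ...).
Applying both steps to "quality": "osyjgrw", then "owsrygj".

owsrygj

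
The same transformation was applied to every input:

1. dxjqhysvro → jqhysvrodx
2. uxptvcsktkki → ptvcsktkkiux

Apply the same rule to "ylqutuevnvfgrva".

qutuevnvfgrvayl

Each output is the input with this applied: move the first 2 characters to the end (rotate left by 2).
Applying that to "ylqutuevnvfgrva" gives "qutuevnvfgrvayl".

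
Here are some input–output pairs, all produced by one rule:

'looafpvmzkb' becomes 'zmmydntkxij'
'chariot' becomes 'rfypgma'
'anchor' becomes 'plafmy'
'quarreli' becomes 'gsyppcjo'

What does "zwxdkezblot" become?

ruvbicxzjmx

In each case the input is transformed by: swap the first and last characters, then shift every letter 2 places backward in the alphabet (wrapping around).
On "zwxdkezblot": the first step gives "twxdkezbloz", and the second then gives "ruvbicxzjmx".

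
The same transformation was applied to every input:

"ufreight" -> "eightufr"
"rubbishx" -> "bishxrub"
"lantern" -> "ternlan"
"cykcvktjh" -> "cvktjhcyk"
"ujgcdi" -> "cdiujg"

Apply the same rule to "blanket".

nketbla

The pattern: move the first 3 characters to the end (rotate left by 3).
For "blanket" the result is "nketbla".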